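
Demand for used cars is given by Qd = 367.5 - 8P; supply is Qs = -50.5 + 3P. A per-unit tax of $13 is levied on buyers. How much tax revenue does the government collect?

Pre-tax equilibrium: P* = 38, Q* = 63.5.
Tax on buyers shifts demand to Qd = 367.5 − 8(P + 13) = 263.5 - 8P.
263.5 - 8P = -50.5 + 3P gives seller price Ps = 314/11; buyers pay Pb = 314/11 + 13 = 457/11.
New quantity: Q = 367.5 − 8(457/11) = 773/22.
Revenue = 13 × 773/22 = 10049/22.

Tax revenue = 10049/22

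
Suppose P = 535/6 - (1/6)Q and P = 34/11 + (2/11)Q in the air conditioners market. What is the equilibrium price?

Set the two price expressions equal: 535/6 - (1/6)Q = 34/11 + (2/11)Q.
5681/66 = (23/66)Q, so Q* = 247.
P* = 535/6 − (1/6)(247) = 48.

P* = 48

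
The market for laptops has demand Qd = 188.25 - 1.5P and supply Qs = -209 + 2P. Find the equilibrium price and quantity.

P* = 113.5, Q* = 18

Set Qd = Qs: 188.25 - 1.5P = -209 + 2P.
397.25 = 3.5P, so P* = 113.5.
Q* = 188.25 − 1.5(113.5) = 18.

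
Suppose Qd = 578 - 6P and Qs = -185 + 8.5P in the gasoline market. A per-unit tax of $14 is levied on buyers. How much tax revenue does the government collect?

Pre-tax equilibrium: P* = 1526/29, Q* = 7606/29.
Tax on buyers shifts demand to Qd = 578 − 6(P + 14) = 494 - 6P.
494 - 6P = -185 + 8.5P gives seller price Ps = 1358/29; buyers pay Pb = 1358/29 + 14 = 1764/29.
New quantity: Q = 578 − 6(1764/29) = 6178/29.
Revenue = 14 × 6178/29 = 86492/29.

Tax revenue = 86492/29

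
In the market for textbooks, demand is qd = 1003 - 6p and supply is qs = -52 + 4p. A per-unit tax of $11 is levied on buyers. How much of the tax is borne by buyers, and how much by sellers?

Buyers bear $4.4, sellers bear $6.6

Pre-tax equilibrium: p* = 105.5, q* = 370.
Tax on buyers shifts demand to qd = 1003 − 6(p + 11) = 937 - 6p.
937 - 6p = -52 + 4p gives seller price ps = 98.9; buyers pay pb = 98.9 + 11 = 109.9.
New quantity: q = 1003 − 6(109.9) = 343.6.
Buyer burden = 109.9 − 105.5 = 4.4; seller burden = 105.5 − 98.9 = 6.6.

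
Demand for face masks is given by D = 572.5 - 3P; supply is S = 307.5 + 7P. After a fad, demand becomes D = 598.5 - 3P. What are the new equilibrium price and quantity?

P' = 29.1, Q' = 511.2

Original equilibrium: P* = 26.5, Q* = 493.
New equilibrium: 598.5 - 3P = 307.5 + 7P, so 291 = 10P and P' = 29.1; Q' = 598.5 − 3(29.1) = 511.2.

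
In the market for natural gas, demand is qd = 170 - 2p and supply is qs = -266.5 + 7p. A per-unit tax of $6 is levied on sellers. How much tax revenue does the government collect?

Pre-tax equilibrium: p* = 48.5, q* = 73.
Tax on sellers shifts supply to qs = -266.5 + 7(p − 6) = -308.5 + 7p.
170 - 2p = -308.5 + 7p gives buyer price pb = 319/6; sellers receive ps = 319/6 − 6 = 283/6.
New quantity: q = 170 − 2(319/6) = 191/3.
Revenue = 6 × 191/3 = 382.

Tax revenue = 382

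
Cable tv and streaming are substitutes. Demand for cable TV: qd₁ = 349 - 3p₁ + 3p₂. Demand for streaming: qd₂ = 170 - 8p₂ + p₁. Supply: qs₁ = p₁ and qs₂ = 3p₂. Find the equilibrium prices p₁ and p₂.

Market 1: 349 - 3p₁ + 3p₂ = p₁ → 4p₁ - 3p₂ = 349.
Market 2: 11p₂ - p₁ = 170.
Eliminating p₂: 11×(1) + 3×(2) gives 41p₁ = 4349, so p₁ = 4349/41.
Back-substitute into (2): p₂ = (170 + 1×4349/41) / 11 = 1029/41.

p₁ = 4349/41, p₂ = 1029/41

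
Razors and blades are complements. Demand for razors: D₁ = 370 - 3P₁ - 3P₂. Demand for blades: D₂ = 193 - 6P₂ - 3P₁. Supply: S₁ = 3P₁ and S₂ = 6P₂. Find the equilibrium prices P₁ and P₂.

Market 1: 370 - 3P₁ - 3P₂ = 3P₁ → 6P₁ + 3P₂ = 370.
Market 2: 12P₂ + 3P₁ = 193.
Eliminating P₂: 12×(1) − 3×(2) gives 63P₁ = 3861, so P₁ = 429/7.
Back-substitute into (2): P₂ = (193 − 3×429/7) / 12 = 16/21.

P₁ = 429/7, P₂ = 16/21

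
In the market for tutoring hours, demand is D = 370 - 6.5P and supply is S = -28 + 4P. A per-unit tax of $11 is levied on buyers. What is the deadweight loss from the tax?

Deadweight loss = 3146/21

Pre-tax equilibrium: P* = 796/21, Q* = 2596/21.
Tax on buyers shifts demand to D = 370 − 6.5(P + 11) = 298.5 - 6.5P.
298.5 - 6.5P = -28 + 4P gives seller price Ps = 653/21; buyers pay Pb = 653/21 + 11 = 884/21.
New quantity: Q = 370 − 6.5(884/21) = 2024/21.
DWL = ½ × 11 × (2596/21 − 2024/21) = 3146/21.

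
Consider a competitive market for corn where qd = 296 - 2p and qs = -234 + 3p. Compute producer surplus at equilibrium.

Equilibrium: 296 - 2p = -234 + 3p gives p* = 106, q* = 84.
Supply starts at p = 78 (where qs = 0).
PS = ½(106 − 78)(84) = 1176.

Producer surplus = 1176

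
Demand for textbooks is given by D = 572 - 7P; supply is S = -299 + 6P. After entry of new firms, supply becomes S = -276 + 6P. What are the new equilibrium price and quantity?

Original equilibrium: P* = 67, Q* = 103.
New equilibrium: 572 - 7P = -276 + 6P, so 848 = 13P and P' = 848/13; Q' = 572 − 7(848/13) = 1500/13.

P' = 848/13, Q' = 1500/13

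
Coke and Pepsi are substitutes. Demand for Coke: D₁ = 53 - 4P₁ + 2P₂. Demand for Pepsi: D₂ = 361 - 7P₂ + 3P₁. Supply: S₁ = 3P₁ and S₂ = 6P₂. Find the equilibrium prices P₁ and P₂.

Market 1: 53 - 4P₁ + 2P₂ = 3P₁ → 7P₁ - 2P₂ = 53.
Market 2: 13P₂ - 3P₁ = 361.
Eliminating P₂: 13×(1) + 2×(2) gives 85P₁ = 1411, so P₁ = 16.6.
Back-substitute into (2): P₂ = (361 + 3×16.6) / 13 = 31.6.

P₁ = 16.6, P₂ = 31.6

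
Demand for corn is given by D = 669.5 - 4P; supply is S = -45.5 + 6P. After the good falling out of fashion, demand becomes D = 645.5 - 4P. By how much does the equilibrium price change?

ΔP = -2.4

Original equilibrium: P* = 71.5, Q* = 383.5.
New equilibrium: 645.5 - 4P = -45.5 + 6P, so 691 = 10P and P' = 69.1; Q' = 645.5 − 4(69.1) = 369.1.
Change in price: 69.1 − 71.5 = -2.4.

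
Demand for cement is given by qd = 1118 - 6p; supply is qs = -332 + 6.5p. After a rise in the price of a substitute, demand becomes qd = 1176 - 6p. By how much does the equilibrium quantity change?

Original equilibrium: p* = 116, q* = 422.
New equilibrium: 1176 - 6p = -332 + 6.5p, so 1508 = 12.5p and p' = 120.64; q' = 1176 − 6(120.64) = 452.16.
Change in quantity: 452.16 − 422 = 30.16.

Δq = 30.16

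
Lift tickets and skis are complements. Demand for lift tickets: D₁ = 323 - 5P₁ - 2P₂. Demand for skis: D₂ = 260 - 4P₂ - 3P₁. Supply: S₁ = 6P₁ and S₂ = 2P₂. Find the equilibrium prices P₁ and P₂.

Market 1: 323 - 5P₁ - 2P₂ = 6P₁ → 11P₁ + 2P₂ = 323.
Market 2: 6P₂ + 3P₁ = 260.
Eliminating P₂: 6×(1) − 2×(2) gives 60P₁ = 1418, so P₁ = 709/30.
Back-substitute into (2): P₂ = (260 − 3×709/30) / 6 = 1891/60.

P₁ = 709/30, P₂ = 1891/60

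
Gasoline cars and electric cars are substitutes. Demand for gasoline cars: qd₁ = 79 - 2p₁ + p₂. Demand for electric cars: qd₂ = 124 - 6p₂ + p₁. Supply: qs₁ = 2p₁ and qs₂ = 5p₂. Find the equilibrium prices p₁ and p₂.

p₁ = 993/43, p₂ = 575/43

Market 1: 79 - 2p₁ + p₂ = 2p₁ → 4p₁ - p₂ = 79.
Market 2: 11p₂ - p₁ = 124.
Eliminating p₂: 11×(1) + 1×(2) gives 43p₁ = 993, so p₁ = 993/43.
Back-substitute into (2): p₂ = (124 + 1×993/43) / 11 = 575/43.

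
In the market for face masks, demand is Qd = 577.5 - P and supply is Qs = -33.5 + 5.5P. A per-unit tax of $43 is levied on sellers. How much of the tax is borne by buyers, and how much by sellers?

Buyers bear 473/13, sellers bear 86/13

Pre-tax equilibrium: P* = 94, Q* = 483.5.
Tax on sellers shifts supply to Qs = -33.5 + 5.5(P − 43) = -270 + 5.5P.
577.5 - P = -270 + 5.5P gives buyer price Pb = 1695/13; sellers receive Ps = 1695/13 − 43 = 1136/13.
New quantity: Q = 577.5 − 1(1695/13) = 11625/26.
Buyer burden = 1695/13 − 94 = 473/13; seller burden = 94 − 1136/13 = 86/13.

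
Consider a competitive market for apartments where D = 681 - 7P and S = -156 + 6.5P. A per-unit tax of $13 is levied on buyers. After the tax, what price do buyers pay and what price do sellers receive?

Pre-tax equilibrium: P* = 62, Q* = 247.
Tax on buyers shifts demand to D = 681 − 7(P + 13) = 590 - 7P.
590 - 7P = -156 + 6.5P gives seller price Ps = 1492/27; buyers pay Pb = 1492/27 + 13 = 1843/27.
New quantity: Q = 681 − 7(1843/27) = 5486/27.

Buyers pay 1843/27, sellers receive 1492/27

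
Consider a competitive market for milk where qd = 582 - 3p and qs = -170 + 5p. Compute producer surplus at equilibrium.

Equilibrium: 582 - 3p = -170 + 5p gives p* = 94, q* = 300.
Supply starts at p = 34 (where qs = 0).
PS = ½(94 − 34)(300) = 9000.

Producer surplus = 9000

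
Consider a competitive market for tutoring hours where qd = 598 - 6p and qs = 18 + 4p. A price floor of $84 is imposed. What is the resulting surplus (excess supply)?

Equilibrium price would be p* = 58, so the floor at 84 binds.
At p = 84: qd = 94, qs = 354.
Surplus = 354 − 94 = 260.

Surplus = 260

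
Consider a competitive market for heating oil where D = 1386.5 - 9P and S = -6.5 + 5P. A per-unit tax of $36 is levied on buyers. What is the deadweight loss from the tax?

Deadweight loss = 14580/7

Pre-tax equilibrium: P* = 99.5, Q* = 491.
Tax on buyers shifts demand to D = 1386.5 − 9(P + 36) = 1062.5 - 9P.
1062.5 - 9P = -6.5 + 5P gives seller price Ps = 1069/14; buyers pay Pb = 1069/14 + 36 = 1573/14.
New quantity: Q = 1386.5 − 9(1573/14) = 2627/7.
DWL = ½ × 36 × (491 − 2627/7) = 14580/7.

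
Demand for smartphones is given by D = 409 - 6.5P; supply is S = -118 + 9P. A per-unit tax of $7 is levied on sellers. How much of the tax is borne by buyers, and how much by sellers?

Pre-tax equilibrium: P* = 34, Q* = 188.
Tax on sellers shifts supply to S = -118 + 9(P − 7) = -181 + 9P.
409 - 6.5P = -181 + 9P gives buyer price Pb = 1180/31; sellers receive Ps = 1180/31 − 7 = 963/31.
New quantity: Q = 409 − 6.5(1180/31) = 5009/31.
Buyer burden = 1180/31 − 34 = 126/31; seller burden = 34 − 963/31 = 91/31.

Buyers bear 126/31, sellers bear 91/31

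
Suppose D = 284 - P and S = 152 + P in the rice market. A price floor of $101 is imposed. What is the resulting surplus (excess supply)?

Equilibrium price would be P* = 66, so the floor at 101 binds.
At P = 101: D = 183, S = 253.
Surplus = 253 − 183 = 70.

Surplus = 70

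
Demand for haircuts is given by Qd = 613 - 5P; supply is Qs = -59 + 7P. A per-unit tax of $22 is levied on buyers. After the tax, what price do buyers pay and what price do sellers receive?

Pre-tax equilibrium: P* = 56, Q* = 333.
Tax on buyers shifts demand to Qd = 613 − 5(P + 22) = 503 - 5P.
503 - 5P = -59 + 7P gives seller price Ps = 281/6; buyers pay Pb = 281/6 + 22 = 413/6.
New quantity: Q = 613 − 5(413/6) = 1613/6.

Buyers pay 413/6, sellers receive 281/6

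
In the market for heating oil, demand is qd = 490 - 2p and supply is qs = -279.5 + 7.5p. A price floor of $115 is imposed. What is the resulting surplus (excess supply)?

Equilibrium price would be p* = 81, so the floor at 115 binds.
At p = 115: qd = 260, qs = 583.
Surplus = 583 − 260 = 323.

Surplus = 323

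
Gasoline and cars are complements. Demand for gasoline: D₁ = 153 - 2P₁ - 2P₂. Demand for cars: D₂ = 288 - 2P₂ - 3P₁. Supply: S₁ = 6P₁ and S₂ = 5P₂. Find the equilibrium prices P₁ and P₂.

Market 1: 153 - 2P₁ - 2P₂ = 6P₁ → 8P₁ + 2P₂ = 153.
Market 2: 7P₂ + 3P₁ = 288.
Eliminating P₂: 7×(1) − 2×(2) gives 50P₁ = 495, so P₁ = 9.9.
Back-substitute into (2): P₂ = (288 − 3×9.9) / 7 = 36.9.

P₁ = 9.9, P₂ = 36.9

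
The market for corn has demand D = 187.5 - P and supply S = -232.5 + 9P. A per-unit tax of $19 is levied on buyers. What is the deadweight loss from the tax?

Deadweight loss = 162.45

Pre-tax equilibrium: P* = 42, Q* = 145.5.
Tax on buyers shifts demand to D = 187.5 − 1(P + 19) = 168.5 - P.
168.5 - P = -232.5 + 9P gives seller price Ps = 40.1; buyers pay Pb = 40.1 + 19 = 59.1.
New quantity: Q = 187.5 − 1(59.1) = 128.4.
DWL = ½ × 19 × (145.5 − 128.4) = 162.45.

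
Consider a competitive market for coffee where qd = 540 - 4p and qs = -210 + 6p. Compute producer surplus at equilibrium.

Equilibrium: 540 - 4p = -210 + 6p gives p* = 75, q* = 240.
Supply starts at p = 35 (where qs = 0).
PS = ½(75 − 35)(240) = 4800.

Producer surplus = 4800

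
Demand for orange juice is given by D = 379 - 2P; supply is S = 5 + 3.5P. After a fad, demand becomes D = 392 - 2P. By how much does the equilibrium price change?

Original equilibrium: P* = 68, Q* = 243.
New equilibrium: 392 - 2P = 5 + 3.5P, so 387 = 5.5P and P' = 774/11; Q' = 392 − 2(774/11) = 2764/11.
Change in price: 774/11 − 68 = 26/11.

ΔP = 26/11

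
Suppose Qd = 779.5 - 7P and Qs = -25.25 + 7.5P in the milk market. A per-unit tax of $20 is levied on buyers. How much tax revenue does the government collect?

Pre-tax equilibrium: P* = 55.5, Q* = 391.
Tax on buyers shifts demand to Qd = 779.5 − 7(P + 20) = 639.5 - 7P.
639.5 - 7P = -25.25 + 7.5P gives seller price Ps = 2659/58; buyers pay Pb = 2659/58 + 20 = 3819/58.
New quantity: Q = 779.5 − 7(3819/58) = 9239/29.
Revenue = 20 × 9239/29 = 184780/29.

Tax revenue = 184780/29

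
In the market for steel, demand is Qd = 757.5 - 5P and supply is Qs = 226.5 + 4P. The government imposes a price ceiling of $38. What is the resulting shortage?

Equilibrium price would be P* = 59, so the ceiling at 38 binds.
At P = 38: Qd = 757.5 − 5(38) = 567.5, Qs = 226.5 + 4(38) = 378.5.
Shortage = 567.5 − 378.5 = 189.

Shortage = 189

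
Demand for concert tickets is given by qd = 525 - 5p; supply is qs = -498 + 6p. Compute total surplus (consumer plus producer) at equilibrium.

Total surplus = 660

Equilibrium: 525 - 5p = -498 + 6p gives p* = 93, q* = 60.
Demand choke price: p = 105; supply starts at p = 83.
CS = ½(105 − 93)(60) = 360; PS = ½(93 − 83)(60) = 300.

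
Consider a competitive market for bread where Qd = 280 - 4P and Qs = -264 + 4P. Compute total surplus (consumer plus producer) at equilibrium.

Total surplus = 16

Equilibrium: 280 - 4P = -264 + 4P gives P* = 68, Q* = 8.
Demand choke price: P = 70; supply starts at P = 66.
CS = ½(70 − 68)(8) = 8; PS = ½(68 − 66)(8) = 8.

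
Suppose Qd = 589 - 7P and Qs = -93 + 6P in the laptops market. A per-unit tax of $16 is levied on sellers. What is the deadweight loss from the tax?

Pre-tax equilibrium: P* = 682/13, Q* = 2883/13.
Tax on sellers shifts supply to Qs = -93 + 6(P − 16) = -189 + 6P.
589 - 7P = -189 + 6P gives buyer price Pb = 778/13; sellers receive Ps = 778/13 − 16 = 570/13.
New quantity: Q = 589 − 7(778/13) = 2211/13.
DWL = ½ × 16 × (2883/13 − 2211/13) = 5376/13.

Deadweight loss = 5376/13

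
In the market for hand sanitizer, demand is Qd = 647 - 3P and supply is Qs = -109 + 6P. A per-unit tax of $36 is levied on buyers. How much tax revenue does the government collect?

Tax revenue = 11628

Pre-tax equilibrium: P* = 84, Q* = 395.
Tax on buyers shifts demand to Qd = 647 − 3(P + 36) = 539 - 3P.
539 - 3P = -109 + 6P gives seller price Ps = 72; buyers pay Pb = 72 + 36 = 108.
New quantity: Q = 647 − 3(108) = 323.
Revenue = 36 × 323 = 11628.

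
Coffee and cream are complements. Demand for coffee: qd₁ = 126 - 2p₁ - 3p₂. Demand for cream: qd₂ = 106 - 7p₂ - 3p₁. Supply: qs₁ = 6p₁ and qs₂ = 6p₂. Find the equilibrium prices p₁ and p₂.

Market 1: 126 - 2p₁ - 3p₂ = 6p₁ → 8p₁ + 3p₂ = 126.
Market 2: 13p₂ + 3p₁ = 106.
Eliminating p₂: 13×(1) − 3×(2) gives 95p₁ = 1320, so p₁ = 264/19.
Back-substitute into (2): p₂ = (106 − 3×264/19) / 13 = 94/19.

p₁ = 264/19, p₂ = 94/19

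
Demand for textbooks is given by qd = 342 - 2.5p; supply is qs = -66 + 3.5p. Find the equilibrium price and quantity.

Set qd = qs: 342 - 2.5p = -66 + 3.5p.
408 = 6p, so p* = 68.
q* = 342 − 2.5(68) = 172.

p* = 68, q* = 172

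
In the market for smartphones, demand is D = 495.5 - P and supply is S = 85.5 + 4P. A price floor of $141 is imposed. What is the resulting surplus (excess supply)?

Surplus = 295

Equilibrium price would be P* = 82, so the floor at 141 binds.
At P = 141: D = 354.5, S = 649.5.
Surplus = 649.5 − 354.5 = 295.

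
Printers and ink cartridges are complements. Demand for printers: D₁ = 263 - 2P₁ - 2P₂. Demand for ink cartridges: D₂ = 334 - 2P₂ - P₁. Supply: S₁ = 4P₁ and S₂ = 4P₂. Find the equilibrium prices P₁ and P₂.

Market 1: 263 - 2P₁ - 2P₂ = 4P₁ → 6P₁ + 2P₂ = 263.
Market 2: 6P₂ + P₁ = 334.
Eliminating P₂: 6×(1) − 2×(2) gives 34P₁ = 910, so P₁ = 455/17.
Back-substitute into (2): P₂ = (334 − 1×455/17) / 6 = 1741/34.

P₁ = 455/17, P₂ = 1741/34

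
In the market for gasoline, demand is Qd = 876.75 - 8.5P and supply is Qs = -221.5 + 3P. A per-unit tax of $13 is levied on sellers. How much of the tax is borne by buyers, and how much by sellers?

Buyers bear 78/23, sellers bear 221/23

Pre-tax equilibrium: P* = 95.5, Q* = 65.
Tax on sellers shifts supply to Qs = -221.5 + 3(P − 13) = -260.5 + 3P.
876.75 - 8.5P = -260.5 + 3P gives buyer price Pb = 4549/46; sellers receive Ps = 4549/46 − 13 = 3951/46.
New quantity: Q = 876.75 − 8.5(4549/46) = 832/23.
Buyer burden = 4549/46 − 95.5 = 78/23; seller burden = 95.5 − 3951/46 = 221/23.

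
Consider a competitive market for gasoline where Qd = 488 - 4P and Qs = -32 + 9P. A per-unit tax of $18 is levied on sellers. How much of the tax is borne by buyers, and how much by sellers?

Pre-tax equilibrium: P* = 40, Q* = 328.
Tax on sellers shifts supply to Qs = -32 + 9(P − 18) = -194 + 9P.
488 - 4P = -194 + 9P gives buyer price Pb = 682/13; sellers receive Ps = 682/13 − 18 = 448/13.
New quantity: Q = 488 − 4(682/13) = 3616/13.
Buyer burden = 682/13 − 40 = 162/13; seller burden = 40 − 448/13 = 72/13.

Buyers bear 162/13, sellers bear 72/13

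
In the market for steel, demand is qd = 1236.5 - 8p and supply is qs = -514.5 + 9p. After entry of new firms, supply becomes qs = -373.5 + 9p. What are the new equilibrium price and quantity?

p' = 1610/17, q' = 16281/34

Original equilibrium: p* = 103, q* = 412.5.
New equilibrium: 1236.5 - 8p = -373.5 + 9p, so 1610 = 17p and p' = 1610/17; q' = 1236.5 − 8(1610/17) = 16281/34.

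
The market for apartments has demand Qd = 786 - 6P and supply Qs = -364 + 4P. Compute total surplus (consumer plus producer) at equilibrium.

Total surplus = 1920

Equilibrium: 786 - 6P = -364 + 4P gives P* = 115, Q* = 96.
Demand choke price: P = 131; supply starts at P = 91.
CS = ½(131 − 115)(96) = 768; PS = ½(115 − 91)(96) = 1152.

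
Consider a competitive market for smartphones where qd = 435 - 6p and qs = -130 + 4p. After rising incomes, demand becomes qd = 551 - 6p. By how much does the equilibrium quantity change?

Δq = 46.4

Original equilibrium: p* = 56.5, q* = 96.
New equilibrium: 551 - 6p = -130 + 4p, so 681 = 10p and p' = 68.1; q' = 551 − 6(68.1) = 142.4.
Change in quantity: 142.4 − 96 = 46.4.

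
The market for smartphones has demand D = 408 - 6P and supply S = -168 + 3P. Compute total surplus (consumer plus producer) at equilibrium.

Total surplus = 144

Equilibrium: 408 - 6P = -168 + 3P gives P* = 64, Q* = 24.
Demand choke price: P = 68; supply starts at P = 56.
CS = ½(68 − 64)(24) = 48; PS = ½(64 − 56)(24) = 96.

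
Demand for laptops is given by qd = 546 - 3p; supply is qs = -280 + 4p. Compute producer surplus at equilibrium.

Producer surplus = 4608

Equilibrium: 546 - 3p = -280 + 4p gives p* = 118, q* = 192.
Supply starts at p = 70 (where qs = 0).
PS = ½(118 − 70)(192) = 4608.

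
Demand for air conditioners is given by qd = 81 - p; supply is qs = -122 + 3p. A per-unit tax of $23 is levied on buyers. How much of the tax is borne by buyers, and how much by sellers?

Pre-tax equilibrium: p* = 50.75, q* = 30.25.
Tax on buyers shifts demand to qd = 81 − 1(p + 23) = 58 - p.
58 - p = -122 + 3p gives seller price ps = 45; buyers pay pb = 45 + 23 = 68.
New quantity: q = 81 − 1(68) = 13.
Buyer burden = 68 − 50.75 = 17.25; seller burden = 50.75 − 45 = 5.75.

Buyers bear $17.25, sellers bear $5.75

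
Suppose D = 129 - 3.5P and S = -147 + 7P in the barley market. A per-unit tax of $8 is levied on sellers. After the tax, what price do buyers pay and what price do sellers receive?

Pre-tax equilibrium: P* = 184/7, Q* = 37.
Tax on sellers shifts supply to S = -147 + 7(P − 8) = -203 + 7P.
129 - 3.5P = -203 + 7P gives buyer price Pb = 664/21; sellers receive Ps = 664/21 − 8 = 496/21.
New quantity: Q = 129 − 3.5(664/21) = 55/3.

Buyers pay 664/21, sellers receive 496/21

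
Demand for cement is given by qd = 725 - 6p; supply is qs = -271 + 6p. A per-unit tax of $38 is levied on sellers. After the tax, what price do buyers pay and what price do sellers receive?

Pre-tax equilibrium: p* = 83, q* = 227.
Tax on sellers shifts supply to qs = -271 + 6(p − 38) = -499 + 6p.
725 - 6p = -499 + 6p gives buyer price pb = 102; sellers receive ps = 102 − 38 = 64.
New quantity: q = 725 − 6(102) = 113.

Buyers pay $102, sellers receive $64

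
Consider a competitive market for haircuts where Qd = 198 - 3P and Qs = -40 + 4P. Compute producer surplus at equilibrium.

Equilibrium: 198 - 3P = -40 + 4P gives P* = 34, Q* = 96.
Supply starts at P = 10 (where Qs = 0).
PS = ½(34 − 10)(96) = 1152.

Producer surplus = 1152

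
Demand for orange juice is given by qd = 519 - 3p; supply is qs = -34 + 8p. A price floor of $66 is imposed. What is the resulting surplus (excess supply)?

Equilibrium price would be p* = 553/11, so the floor at 66 binds.
At p = 66: qd = 321, qs = 494.
Surplus = 494 − 321 = 173.

Surplus = 173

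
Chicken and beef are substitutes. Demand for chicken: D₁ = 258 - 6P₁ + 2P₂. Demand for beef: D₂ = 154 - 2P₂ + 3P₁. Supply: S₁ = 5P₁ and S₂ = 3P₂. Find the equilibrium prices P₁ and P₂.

Market 1: 258 - 6P₁ + 2P₂ = 5P₁ → 11P₁ - 2P₂ = 258.
Market 2: 5P₂ - 3P₁ = 154.
Eliminating P₂: 5×(1) + 2×(2) gives 49P₁ = 1598, so P₁ = 1598/49.
Back-substitute into (2): P₂ = (154 + 3×1598/49) / 5 = 2468/49.

P₁ = 1598/49, P₂ = 2468/49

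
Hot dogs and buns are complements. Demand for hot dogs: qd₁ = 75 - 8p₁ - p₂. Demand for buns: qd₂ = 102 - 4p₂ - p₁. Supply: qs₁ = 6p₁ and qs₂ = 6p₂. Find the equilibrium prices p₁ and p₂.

Market 1: 75 - 8p₁ - p₂ = 6p₁ → 14p₁ + p₂ = 75.
Market 2: 10p₂ + p₁ = 102.
Eliminating p₂: 10×(1) − 1×(2) gives 139p₁ = 648, so p₁ = 648/139.
Back-substitute into (2): p₂ = (102 − 1×648/139) / 10 = 1353/139.

p₁ = 648/139, p₂ = 1353/139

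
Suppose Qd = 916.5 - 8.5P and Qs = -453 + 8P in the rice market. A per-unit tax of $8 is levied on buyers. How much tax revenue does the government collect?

Tax revenue = 47000/33

Pre-tax equilibrium: P* = 83, Q* = 211.
Tax on buyers shifts demand to Qd = 916.5 − 8.5(P + 8) = 848.5 - 8.5P.
848.5 - 8.5P = -453 + 8P gives seller price Ps = 2603/33; buyers pay Pb = 2603/33 + 8 = 2867/33.
New quantity: Q = 916.5 − 8.5(2867/33) = 5875/33.
Revenue = 8 × 5875/33 = 47000/33.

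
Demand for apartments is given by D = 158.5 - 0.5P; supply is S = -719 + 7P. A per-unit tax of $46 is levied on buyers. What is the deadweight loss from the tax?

Deadweight loss = 7406/15

Pre-tax equilibrium: P* = 117, Q* = 100.
Tax on buyers shifts demand to D = 158.5 − 0.5(P + 46) = 135.5 - 0.5P.
135.5 - 0.5P = -719 + 7P gives seller price Ps = 1709/15; buyers pay Pb = 1709/15 + 46 = 2399/15.
New quantity: Q = 158.5 − 0.5(2399/15) = 1178/15.
DWL = ½ × 46 × (100 − 1178/15) = 7406/15.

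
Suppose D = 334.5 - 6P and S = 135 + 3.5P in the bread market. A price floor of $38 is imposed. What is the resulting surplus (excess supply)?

Equilibrium price would be P* = 21, so the floor at 38 binds.
At P = 38: D = 106.5, S = 268.
Surplus = 268 − 106.5 = 161.5.

Surplus = 161.5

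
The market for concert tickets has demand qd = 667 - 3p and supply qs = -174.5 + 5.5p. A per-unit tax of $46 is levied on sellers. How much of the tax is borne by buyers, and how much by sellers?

Pre-tax equilibrium: p* = 99, q* = 370.
Tax on sellers shifts supply to qs = -174.5 + 5.5(p − 46) = -427.5 + 5.5p.
667 - 3p = -427.5 + 5.5p gives buyer price pb = 2189/17; sellers receive ps = 2189/17 − 46 = 1407/17.
New quantity: q = 667 − 3(2189/17) = 4772/17.
Buyer burden = 2189/17 − 99 = 506/17; seller burden = 99 − 1407/17 = 276/17.

Buyers bear 506/17, sellers bear 276/17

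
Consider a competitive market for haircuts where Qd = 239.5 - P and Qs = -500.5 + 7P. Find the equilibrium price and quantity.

Set Qd = Qs: 239.5 - P = -500.5 + 7P.
740 = 8P, so P* = 92.5.
Q* = 239.5 − 1(92.5) = 147.

P* = 92.5, Q* = 147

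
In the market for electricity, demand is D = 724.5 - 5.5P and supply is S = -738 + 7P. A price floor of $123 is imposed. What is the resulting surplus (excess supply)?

Equilibrium price would be P* = 117, so the floor at 123 binds.
At P = 123: D = 48, S = 123.
Surplus = 123 − 48 = 75.

Surplus = 75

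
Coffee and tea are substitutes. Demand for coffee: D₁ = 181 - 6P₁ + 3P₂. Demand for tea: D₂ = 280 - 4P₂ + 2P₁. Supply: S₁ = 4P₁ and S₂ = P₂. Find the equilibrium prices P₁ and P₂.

Market 1: 181 - 6P₁ + 3P₂ = 4P₁ → 10P₁ - 3P₂ = 181.
Market 2: 5P₂ - 2P₁ = 280.
Eliminating P₂: 5×(1) + 3×(2) gives 44P₁ = 1745, so P₁ = 1745/44.
Back-substitute into (2): P₂ = (280 + 2×1745/44) / 5 = 1581/22.

P₁ = 1745/44, P₂ = 1581/22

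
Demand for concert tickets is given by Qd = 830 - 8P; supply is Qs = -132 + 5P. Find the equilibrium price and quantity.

P* = 74, Q* = 238

Set Qd = Qs: 830 - 8P = -132 + 5P.
962 = 13P, so P* = 74.
Q* = 830 − 8(74) = 238.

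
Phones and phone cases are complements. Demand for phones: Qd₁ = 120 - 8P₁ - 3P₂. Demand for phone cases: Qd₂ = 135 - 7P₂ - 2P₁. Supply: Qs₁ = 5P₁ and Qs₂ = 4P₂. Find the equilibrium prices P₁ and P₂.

P₁ = 915/137, P₂ = 1515/137

Market 1: 120 - 8P₁ - 3P₂ = 5P₁ → 13P₁ + 3P₂ = 120.
Market 2: 11P₂ + 2P₁ = 135.
Eliminating P₂: 11×(1) − 3×(2) gives 137P₁ = 915, so P₁ = 915/137.
Back-substitute into (2): P₂ = (135 − 2×915/137) / 11 = 1515/137.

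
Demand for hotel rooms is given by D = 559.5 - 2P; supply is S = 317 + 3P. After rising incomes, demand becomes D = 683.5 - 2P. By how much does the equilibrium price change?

ΔP = 24.8

Original equilibrium: P* = 48.5, Q* = 462.5.
New equilibrium: 683.5 - 2P = 317 + 3P, so 366.5 = 5P and P' = 73.3; Q' = 683.5 − 2(73.3) = 536.9.
Change in price: 73.3 − 48.5 = 24.8.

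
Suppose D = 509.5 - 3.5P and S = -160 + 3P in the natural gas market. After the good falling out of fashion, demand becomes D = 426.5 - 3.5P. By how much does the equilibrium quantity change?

ΔQ = -498/13

Original equilibrium: P* = 103, Q* = 149.
New equilibrium: 426.5 - 3.5P = -160 + 3P, so 586.5 = 6.5P and P' = 1173/13; Q' = 426.5 − 3.5(1173/13) = 1439/13.
Change in quantity: 1439/13 − 149 = -498/13.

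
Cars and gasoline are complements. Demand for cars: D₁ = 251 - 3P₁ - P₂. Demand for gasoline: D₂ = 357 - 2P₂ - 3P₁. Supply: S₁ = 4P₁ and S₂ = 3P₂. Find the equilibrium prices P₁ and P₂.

Market 1: 251 - 3P₁ - P₂ = 4P₁ → 7P₁ + P₂ = 251.
Market 2: 5P₂ + 3P₁ = 357.
Eliminating P₂: 5×(1) − 1×(2) gives 32P₁ = 898, so P₁ = 28.0625.
Back-substitute into (2): P₂ = (357 − 3×28.0625) / 5 = 54.5625.

P₁ = 28.0625, P₂ = 54.5625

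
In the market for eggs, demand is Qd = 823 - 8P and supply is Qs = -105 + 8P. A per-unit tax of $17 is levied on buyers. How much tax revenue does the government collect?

Pre-tax equilibrium: P* = 58, Q* = 359.
Tax on buyers shifts demand to Qd = 823 − 8(P + 17) = 687 - 8P.
687 - 8P = -105 + 8P gives seller price Ps = 49.5; buyers pay Pb = 49.5 + 17 = 66.5.
New quantity: Q = 823 − 8(66.5) = 291.
Revenue = 17 × 291 = 4947.

Tax revenue = 4947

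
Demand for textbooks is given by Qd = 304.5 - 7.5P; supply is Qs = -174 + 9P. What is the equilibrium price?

P* = 29

Set Qd = Qs: 304.5 - 7.5P = -174 + 9P.
478.5 = 16.5P, so P* = 29.
Q* = 304.5 − 7.5(29) = 87.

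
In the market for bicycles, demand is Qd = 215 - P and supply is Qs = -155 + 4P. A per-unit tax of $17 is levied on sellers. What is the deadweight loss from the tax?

Pre-tax equilibrium: P* = 74, Q* = 141.
Tax on sellers shifts supply to Qs = -155 + 4(P − 17) = -223 + 4P.
215 - P = -223 + 4P gives buyer price Pb = 87.6; sellers receive Ps = 87.6 − 17 = 70.6.
New quantity: Q = 215 − 1(87.6) = 127.4.
DWL = ½ × 17 × (141 − 127.4) = 115.6.

Deadweight loss = 115.6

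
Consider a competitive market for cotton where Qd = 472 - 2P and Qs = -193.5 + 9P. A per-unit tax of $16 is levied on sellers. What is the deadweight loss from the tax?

Pre-tax equilibrium: P* = 60.5, Q* = 351.
Tax on sellers shifts supply to Qs = -193.5 + 9(P − 16) = -337.5 + 9P.
472 - 2P = -337.5 + 9P gives buyer price Pb = 1619/22; sellers receive Ps = 1619/22 − 16 = 1267/22.
New quantity: Q = 472 − 2(1619/22) = 3573/11.
DWL = ½ × 16 × (351 − 3573/11) = 2304/11.

Deadweight loss = 2304/11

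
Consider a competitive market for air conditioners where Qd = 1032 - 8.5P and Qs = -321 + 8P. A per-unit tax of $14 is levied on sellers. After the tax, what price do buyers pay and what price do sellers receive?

Buyers pay 2930/33, sellers receive 2468/33

Pre-tax equilibrium: P* = 82, Q* = 335.
Tax on sellers shifts supply to Qs = -321 + 8(P − 14) = -433 + 8P.
1032 - 8.5P = -433 + 8P gives buyer price Pb = 2930/33; sellers receive Ps = 2930/33 − 14 = 2468/33.
New quantity: Q = 1032 − 8.5(2930/33) = 9151/33.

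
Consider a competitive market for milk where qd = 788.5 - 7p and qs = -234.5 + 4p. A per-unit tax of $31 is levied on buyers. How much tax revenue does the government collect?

Tax revenue = 39959/22

Pre-tax equilibrium: p* = 93, q* = 137.5.
Tax on buyers shifts demand to qd = 788.5 − 7(p + 31) = 571.5 - 7p.
571.5 - 7p = -234.5 + 4p gives seller price ps = 806/11; buyers pay pb = 806/11 + 31 = 1147/11.
New quantity: q = 788.5 − 7(1147/11) = 1289/22.
Revenue = 31 × 1289/22 = 39959/22.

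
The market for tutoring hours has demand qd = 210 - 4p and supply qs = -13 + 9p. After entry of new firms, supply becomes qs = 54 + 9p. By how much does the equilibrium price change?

Δp = -67/13

Original equilibrium: p* = 223/13, q* = 1838/13.
New equilibrium: 210 - 4p = 54 + 9p, so 156 = 13p and p' = 12; q' = 210 − 4(12) = 162.
Change in price: 12 − 223/13 = -67/13.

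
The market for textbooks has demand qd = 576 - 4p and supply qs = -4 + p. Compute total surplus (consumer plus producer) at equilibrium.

Total surplus = 7840

Equilibrium: 576 - 4p = -4 + p gives p* = 116, q* = 112.
Demand choke price: p = 144; supply starts at p = 4.
CS = ½(144 − 116)(112) = 1568; PS = ½(116 − 4)(112) = 6272.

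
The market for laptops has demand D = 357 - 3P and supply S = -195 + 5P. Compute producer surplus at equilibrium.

Equilibrium: 357 - 3P = -195 + 5P gives P* = 69, Q* = 150.
Supply starts at P = 39 (where S = 0).
PS = ½(69 − 39)(150) = 2250.

Producer surplus = 2250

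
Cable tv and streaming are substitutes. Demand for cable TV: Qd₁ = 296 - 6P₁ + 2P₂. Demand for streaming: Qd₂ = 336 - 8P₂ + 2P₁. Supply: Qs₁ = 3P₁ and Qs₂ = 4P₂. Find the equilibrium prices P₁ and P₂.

Market 1: 296 - 6P₁ + 2P₂ = 3P₁ → 9P₁ - 2P₂ = 296.
Market 2: 12P₂ - 2P₁ = 336.
Eliminating P₂: 12×(1) + 2×(2) gives 104P₁ = 4224, so P₁ = 528/13.
Back-substitute into (2): P₂ = (336 + 2×528/13) / 12 = 452/13.

P₁ = 528/13, P₂ = 452/13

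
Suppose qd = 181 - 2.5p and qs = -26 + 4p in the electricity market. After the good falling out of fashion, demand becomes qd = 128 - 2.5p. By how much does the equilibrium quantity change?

Δq = -424/13

Original equilibrium: p* = 414/13, q* = 1318/13.
New equilibrium: 128 - 2.5p = -26 + 4p, so 154 = 6.5p and p' = 308/13; q' = 128 − 2.5(308/13) = 894/13.
Change in quantity: 894/13 − 1318/13 = -424/13.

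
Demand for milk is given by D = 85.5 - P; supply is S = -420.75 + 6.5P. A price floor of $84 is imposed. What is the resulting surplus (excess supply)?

Surplus = 123.75

Equilibrium price would be P* = 67.5, so the floor at 84 binds.
At P = 84: D = 1.5, S = 125.25.
Surplus = 125.25 − 1.5 = 123.75.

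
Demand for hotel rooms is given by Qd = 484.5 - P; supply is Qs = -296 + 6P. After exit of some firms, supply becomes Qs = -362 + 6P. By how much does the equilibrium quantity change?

Original equilibrium: P* = 111.5, Q* = 373.
New equilibrium: 484.5 - P = -362 + 6P, so 846.5 = 7P and P' = 1693/14; Q' = 484.5 − 1(1693/14) = 2545/7.
Change in quantity: 2545/7 − 373 = -66/7.

ΔQ = -66/7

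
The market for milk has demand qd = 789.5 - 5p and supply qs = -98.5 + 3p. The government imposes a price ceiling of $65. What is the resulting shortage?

Equilibrium price would be p* = 111, so the ceiling at 65 binds.
At p = 65: qd = 789.5 − 5(65) = 464.5, qs = -98.5 + 3(65) = 96.5.
Shortage = 464.5 − 96.5 = 368.

Shortage = 368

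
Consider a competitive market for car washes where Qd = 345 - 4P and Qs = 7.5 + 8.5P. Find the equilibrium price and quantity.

P* = 27, Q* = 237

Set Qd = Qs: 345 - 4P = 7.5 + 8.5P.
337.5 = 12.5P, so P* = 27.
Q* = 345 − 4(27) = 237.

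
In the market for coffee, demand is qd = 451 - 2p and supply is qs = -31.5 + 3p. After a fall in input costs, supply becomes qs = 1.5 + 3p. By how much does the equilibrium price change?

Δp = -6.6

Original equilibrium: p* = 96.5, q* = 258.
New equilibrium: 451 - 2p = 1.5 + 3p, so 449.5 = 5p and p' = 89.9; q' = 451 − 2(89.9) = 271.2.
Change in price: 89.9 − 96.5 = -6.6.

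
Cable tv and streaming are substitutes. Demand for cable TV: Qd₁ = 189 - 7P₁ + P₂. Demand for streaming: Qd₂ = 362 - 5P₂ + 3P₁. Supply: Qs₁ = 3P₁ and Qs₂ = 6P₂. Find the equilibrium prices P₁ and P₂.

Market 1: 189 - 7P₁ + P₂ = 3P₁ → 10P₁ - P₂ = 189.
Market 2: 11P₂ - 3P₁ = 362.
Eliminating P₂: 11×(1) + 1×(2) gives 107P₁ = 2441, so P₁ = 2441/107.
Back-substitute into (2): P₂ = (362 + 3×2441/107) / 11 = 4187/107.

P₁ = 2441/107, P₂ = 4187/107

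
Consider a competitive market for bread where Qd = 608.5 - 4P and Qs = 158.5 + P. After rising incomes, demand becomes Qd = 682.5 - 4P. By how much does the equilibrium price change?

ΔP = 14.8

Original equilibrium: P* = 90, Q* = 248.5.
New equilibrium: 682.5 - 4P = 158.5 + P, so 524 = 5P and P' = 104.8; Q' = 682.5 − 4(104.8) = 263.3.
Change in price: 104.8 − 90 = 14.8.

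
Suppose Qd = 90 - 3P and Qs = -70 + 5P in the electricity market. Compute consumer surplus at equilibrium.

Equilibrium: 90 - 3P = -70 + 5P gives P* = 20, Q* = 30.
Demand choke price (Qd = 0): P = 30.
CS = ½(30 − 20)(30) = 150.

Consumer surplus = 150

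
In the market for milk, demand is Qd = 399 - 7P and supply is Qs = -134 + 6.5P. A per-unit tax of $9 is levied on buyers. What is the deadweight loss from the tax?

Pre-tax equilibrium: P* = 1066/27, Q* = 3311/27.
Tax on buyers shifts demand to Qd = 399 − 7(P + 9) = 336 - 7P.
336 - 7P = -134 + 6.5P gives seller price Ps = 940/27; buyers pay Pb = 940/27 + 9 = 1183/27.
New quantity: Q = 399 − 7(1183/27) = 2492/27.
DWL = ½ × 9 × (3311/27 − 2492/27) = 136.5.

Deadweight loss = 136.5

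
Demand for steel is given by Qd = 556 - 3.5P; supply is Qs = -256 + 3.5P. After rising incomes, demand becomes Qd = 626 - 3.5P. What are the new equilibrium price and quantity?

Original equilibrium: P* = 116, Q* = 150.
New equilibrium: 626 - 3.5P = -256 + 3.5P, so 882 = 7P and P' = 126; Q' = 626 − 3.5(126) = 185.

P' = 126, Q' = 185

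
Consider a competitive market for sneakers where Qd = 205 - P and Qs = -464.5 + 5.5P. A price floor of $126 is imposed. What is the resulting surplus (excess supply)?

Surplus = 149.5

Equilibrium price would be P* = 103, so the floor at 126 binds.
At P = 126: Qd = 79, Qs = 228.5.
Surplus = 228.5 − 79 = 149.5.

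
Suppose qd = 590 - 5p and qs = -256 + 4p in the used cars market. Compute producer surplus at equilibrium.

Producer surplus = 1800

Equilibrium: 590 - 5p = -256 + 4p gives p* = 94, q* = 120.
Supply starts at p = 64 (where qs = 0).
PS = ½(94 − 64)(120) = 1800.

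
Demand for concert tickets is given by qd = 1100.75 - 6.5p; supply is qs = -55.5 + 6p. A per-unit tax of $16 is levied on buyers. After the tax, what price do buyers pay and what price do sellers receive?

Pre-tax equilibrium: p* = 92.5, q* = 499.5.
Tax on buyers shifts demand to qd = 1100.75 − 6.5(p + 16) = 996.75 - 6.5p.
996.75 - 6.5p = -55.5 + 6p gives seller price ps = 84.18; buyers pay pb = 84.18 + 16 = 100.18.
New quantity: q = 1100.75 − 6.5(100.18) = 449.58.

Buyers pay $100.18, sellers receive $84.18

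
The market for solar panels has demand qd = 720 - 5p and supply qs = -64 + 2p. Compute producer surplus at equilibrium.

Equilibrium: 720 - 5p = -64 + 2p gives p* = 112, q* = 160.
Supply starts at p = 32 (where qs = 0).
PS = ½(112 − 32)(160) = 6400.

Producer surplus = 6400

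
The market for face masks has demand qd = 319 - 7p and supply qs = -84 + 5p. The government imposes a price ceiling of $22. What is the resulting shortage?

Shortage = 139

Equilibrium price would be p* = 403/12, so the ceiling at 22 binds.
At p = 22: qd = 319 − 7(22) = 165, qs = -84 + 5(22) = 26.
Shortage = 165 − 26 = 139.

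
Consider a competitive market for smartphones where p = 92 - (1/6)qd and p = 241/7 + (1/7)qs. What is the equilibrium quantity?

q* = 186

Set the two price expressions equal: 92 - (1/6)q = 241/7 + (1/7)q.
403/7 = (13/42)q, so q* = 186.
p* = 92 − (1/6)(186) = 61.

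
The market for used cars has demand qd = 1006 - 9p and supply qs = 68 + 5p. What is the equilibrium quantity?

q* = 403

Set qd = qs: 1006 - 9p = 68 + 5p.
938 = 14p, so p* = 67.
q* = 1006 − 9(67) = 403.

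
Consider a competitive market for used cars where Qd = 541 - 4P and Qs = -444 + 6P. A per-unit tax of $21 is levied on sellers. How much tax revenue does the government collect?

Tax revenue = 2028.6

Pre-tax equilibrium: P* = 98.5, Q* = 147.
Tax on sellers shifts supply to Qs = -444 + 6(P − 21) = -570 + 6P.
541 - 4P = -570 + 6P gives buyer price Pb = 111.1; sellers receive Ps = 111.1 − 21 = 90.1.
New quantity: Q = 541 − 4(111.1) = 96.6.
Revenue = 21 × 96.6 = 2028.6.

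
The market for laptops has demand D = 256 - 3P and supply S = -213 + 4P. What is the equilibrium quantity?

Set D = S: 256 - 3P = -213 + 4P.
469 = 7P, so P* = 67.
Q* = 256 − 3(67) = 55.

Q* = 55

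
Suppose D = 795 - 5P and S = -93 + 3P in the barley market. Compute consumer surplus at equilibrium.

Consumer surplus = 5760

Equilibrium: 795 - 5P = -93 + 3P gives P* = 111, Q* = 240.
Demand choke price (D = 0): P = 159.
CS = ½(159 − 111)(240) = 5760.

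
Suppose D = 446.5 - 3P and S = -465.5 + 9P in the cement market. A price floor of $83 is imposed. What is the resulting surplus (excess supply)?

Equilibrium price would be P* = 76, so the floor at 83 binds.
At P = 83: D = 197.5, S = 281.5.
Surplus = 281.5 − 197.5 = 84.

Surplus = 84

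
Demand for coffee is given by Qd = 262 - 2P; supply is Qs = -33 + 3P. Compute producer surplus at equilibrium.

Producer surplus = 3456

Equilibrium: 262 - 2P = -33 + 3P gives P* = 59, Q* = 144.
Supply starts at P = 11 (where Qs = 0).
PS = ½(59 − 11)(144) = 3456.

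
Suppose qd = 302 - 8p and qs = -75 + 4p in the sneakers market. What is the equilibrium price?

Set qd = qs: 302 - 8p = -75 + 4p.
377 = 12p, so p* = 377/12.
q* = 302 − 8(377/12) = 152/3.

p* = 377/12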